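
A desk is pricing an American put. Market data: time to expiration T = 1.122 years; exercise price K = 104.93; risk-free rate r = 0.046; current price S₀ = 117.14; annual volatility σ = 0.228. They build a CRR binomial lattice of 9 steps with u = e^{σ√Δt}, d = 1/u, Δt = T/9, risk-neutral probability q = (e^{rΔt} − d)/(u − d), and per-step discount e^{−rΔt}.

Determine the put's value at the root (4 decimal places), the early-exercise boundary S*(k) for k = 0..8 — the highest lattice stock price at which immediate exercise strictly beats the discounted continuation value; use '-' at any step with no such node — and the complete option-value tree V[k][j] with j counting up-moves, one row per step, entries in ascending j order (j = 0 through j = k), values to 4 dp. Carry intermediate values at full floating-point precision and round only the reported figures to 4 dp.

price = 4.1155
boundary = - - - - 84.8903 78.3242 84.8903 92.0067 84.8903
tree:
4.1155
6.4006 2.0143
9.6858 3.3853 0.7486
14.1950 5.5569 1.3826 0.1614
20.0397 8.8615 2.5138 0.3350 0.0000
26.6058 13.6311 4.4787 0.6956 0.0000 0.0000
32.6640 20.0397 7.7616 1.4441 0.0000 0.0000 0.0000
38.2536 26.6058 12.9233 2.9982 0.0000 0.0000 0.0000 0.0000
43.4108 32.6640 20.0397 6.2247 0.0000 0.0000 0.0000 0.0000 0.0000
48.1692 38.2536 26.6058 12.9233 0.0000 0.0000 0.0000 0.0000 0.0000 0.0000

Δt=0.12467, u=1.08383, d=0.92265, q=0.51557, disc=e^(-rΔt)=0.99428
k=9 terminal: V=max(K-S,0) → 48.1692 38.2536 26.6058 12.9233 0.0000 0.0000 0.0000 0.0000 0.0000 0.0000
k=8: j=0 S=61.5192 intr=43.4108 cont=42.8108 V=43.4108[EX]; j=1 S=72.2660 intr=32.6640 cont=32.0640 V=32.6640[EX]; j=2 S=84.8903 intr=20.0397 cont=19.4397 V=20.0397[EX]; j=3 S=99.7198 intr=5.2102 cont=6.2247 V=6.2247[hold]; j=4 S=117.1400 intr=0.0000 cont=0.0000 V=0.0000[hold]; j=5 S=137.6033 intr=0.0000 cont=0.0000 V=0.0000[hold]; j=6 S=161.6414 intr=0.0000 cont=0.0000 V=0.0000[hold]; j=7 S=189.8787 intr=0.0000 cont=0.0000 V=0.0000[hold]; j=8 S=223.0488 intr=0.0000 cont=0.0000 V=0.0000[hold]  S*(8)=84.8903
k=7: j=0 S=66.6764 intr=38.2536 cont=37.6536 V=38.2536[EX]; j=1 S=78.3242 intr=26.6058 cont=26.0058 V=26.6058[EX]; j=2 S=92.0067 intr=12.9233 cont=12.8433 V=12.9233[EX]; j=3 S=108.0795 intr=0.0000 cont=2.9982 V=2.9982[hold]; j=4 S=126.9600 intr=0.0000 cont=0.0000 V=0.0000[hold]; j=5 S=149.1388 intr=0.0000 cont=0.0000 V=0.0000[hold]; j=6 S=175.1921 intr=0.0000 cont=0.0000 V=0.0000[hold]; j=7 S=205.7966 intr=0.0000 cont=0.0000 V=0.0000[hold]  S*(7)=92.0067
k=6: j=0 S=72.2660 intr=32.6640 cont=32.0640 V=32.6640[EX]; j=1 S=84.8903 intr=20.0397 cont=19.4397 V=20.0397[EX]; j=2 S=99.7198 intr=5.2102 cont=7.7616 V=7.7616[hold]; j=3 S=117.1400 intr=0.0000 cont=1.4441 V=1.4441[hold]; j=4 S=137.6033 intr=0.0000 cont=0.0000 V=0.0000[hold]; j=5 S=161.6414 intr=0.0000 cont=0.0000 V=0.0000[hold]; j=6 S=189.8787 intr=0.0000 cont=0.0000 V=0.0000[hold]  S*(6)=84.8903
k=5: j=0 S=78.3242 intr=26.6058 cont=26.0058 V=26.6058[EX]; j=1 S=92.0067 intr=12.9233 cont=13.6311 V=13.6311[hold]; j=2 S=108.0795 intr=0.0000 cont=4.4787 V=4.4787[hold]; j=3 S=126.9600 intr=0.0000 cont=0.6956 V=0.6956[hold]; j=4 S=149.1388 intr=0.0000 cont=0.0000 V=0.0000[hold]; j=5 S=175.1921 intr=0.0000 cont=0.0000 V=0.0000[hold]  S*(5)=78.3242
k=4: j=0 S=84.8903 intr=20.0397 cont=19.8026 V=20.0397[EX]; j=1 S=99.7198 intr=5.2102 cont=8.8615 V=8.8615[hold]; j=2 S=117.1400 intr=0.0000 cont=2.5138 V=2.5138[hold]; j=3 S=137.6033 intr=0.0000 cont=0.3350 V=0.3350[hold]; j=4 S=161.6414 intr=0.0000 cont=0.0000 V=0.0000[hold]  S*(4)=84.8903
k=3: j=0 S=92.0067 intr=12.9233 cont=14.1950 V=14.1950[hold]; j=1 S=108.0795 intr=0.0000 cont=5.5569 V=5.5569[hold]; j=2 S=126.9600 intr=0.0000 cont=1.3826 V=1.3826[hold]; j=3 S=149.1388 intr=0.0000 cont=0.1614 V=0.1614[hold]  S*(3)=-
k=2: j=0 S=99.7198 intr=5.2102 cont=9.6858 V=9.6858[hold]; j=1 S=117.1400 intr=0.0000 cont=3.3853 V=3.3853[hold]; j=2 S=137.6033 intr=0.0000 cont=0.7486 V=0.7486[hold]  S*(2)=-
k=1: j=0 S=108.0795 intr=0.0000 cont=6.4006 V=6.4006[hold]; j=1 S=126.9600 intr=0.0000 cont=2.0143 V=2.0143[hold]  S*(1)=-
k=0: j=0 S=117.1400 intr=0.0000 cont=4.1155 V=4.1155[hold]  S*(0)=-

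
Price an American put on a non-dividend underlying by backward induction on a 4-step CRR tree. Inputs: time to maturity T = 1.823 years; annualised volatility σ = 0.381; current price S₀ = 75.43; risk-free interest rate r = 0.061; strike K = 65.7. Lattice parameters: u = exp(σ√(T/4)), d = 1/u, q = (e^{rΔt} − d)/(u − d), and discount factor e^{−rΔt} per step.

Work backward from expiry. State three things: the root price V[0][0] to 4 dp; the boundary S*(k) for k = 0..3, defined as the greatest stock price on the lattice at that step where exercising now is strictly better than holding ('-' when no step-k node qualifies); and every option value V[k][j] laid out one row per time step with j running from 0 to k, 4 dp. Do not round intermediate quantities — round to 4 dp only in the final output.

Δt=0.45575  u=1.29332  d=0.77321  q=0.49025  discount=0.97258
step 4 (expiry): payoffs max(K−S,0) = 38.7397 20.6044 0.0000 0.0000 0.0000
step 3: (k=3,j=0): S=34.8682, (K−S)⁺=30.8318, hold=29.0305 ⇒ V=30.8318 exercise | (k=3,j=1): S=58.3229, (K−S)⁺=7.3771, hold=10.2151 ⇒ V=10.2151 continue | (k=3,j=2): S=97.5549, (K−S)⁺=0.0000, hold=0.0000 ⇒ V=0.0000 continue | (k=3,j=3): S=163.1771, (K−S)⁺=0.0000, hold=0.0000 ⇒ V=0.0000 continue  boundary S*=34.8682
step 2: (k=2,j=0): S=45.0956, (K−S)⁺=20.6044, hold=20.1562 ⇒ V=20.6044 exercise | (k=2,j=1): S=75.4300, (K−S)⁺=0.0000, hold=5.0644 ⇒ V=5.0644 continue | (k=2,j=2): S=126.1694, (K−S)⁺=0.0000, hold=0.0000 ⇒ V=0.0000 continue  boundary S*=45.0956
step 1: (k=1,j=0): S=58.3229, (K−S)⁺=7.3771, hold=12.6298 ⇒ V=12.6298 continue | (k=1,j=1): S=97.5549, (K−S)⁺=0.0000, hold=2.5108 ⇒ V=2.5108 continue  boundary S*=-
step 0: (k=0,j=0): S=75.4300, (K−S)⁺=0.0000, hold=7.4587 ⇒ V=7.4587 continue  boundary S*=-

price = 7.4587
boundary = - - 45.0956 34.8682
tree:
7.4587
12.6298 2.5108
20.6044 5.0644 0.0000
30.8318 10.2151 0.0000 0.0000
38.7397 20.6044 0.0000 0.0000 0.0000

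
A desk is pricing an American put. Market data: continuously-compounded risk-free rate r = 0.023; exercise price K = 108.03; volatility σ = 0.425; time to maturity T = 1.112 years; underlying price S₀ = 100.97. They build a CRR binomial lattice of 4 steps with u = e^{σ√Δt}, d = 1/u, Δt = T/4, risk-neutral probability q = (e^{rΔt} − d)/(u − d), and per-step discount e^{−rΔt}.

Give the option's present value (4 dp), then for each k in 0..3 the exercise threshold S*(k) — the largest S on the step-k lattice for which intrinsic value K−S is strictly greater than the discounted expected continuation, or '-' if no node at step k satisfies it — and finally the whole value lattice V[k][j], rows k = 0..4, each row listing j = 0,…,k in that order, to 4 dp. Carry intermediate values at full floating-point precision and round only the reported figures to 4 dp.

price = 21.0889
boundary = - - 64.4993 80.7001
tree:
21.0889
30.9129 9.7772
43.5307 16.4379 2.0446
56.4790 27.3299 3.7993 0.0000
66.8280 43.5307 7.0600 0.0000 0.0000

Δt=0.27800, u=1.25118, d=0.79925, q=0.45841, disc=e^(-rΔt)=0.99363
k=4 terminal: V=max(K-S,0) → 66.8280 43.5307 7.0600 0.0000 0.0000
k=3: j=0 S=51.5510 intr=56.4790 cont=55.7905 V=56.4790[EX]; j=1 S=80.7001 intr=27.3299 cont=26.6414 V=27.3299[EX]; j=2 S=126.3313 intr=0.0000 cont=3.7993 V=3.7993[hold]; j=3 S=197.7644 intr=0.0000 cont=0.0000 V=0.0000[hold]  S*(3)=80.7001
k=2: j=0 S=64.4993 intr=43.5307 cont=42.8421 V=43.5307[EX]; j=1 S=100.9700 intr=7.0600 cont=16.4379 V=16.4379[hold]; j=2 S=158.0627 intr=0.0000 cont=2.0446 V=2.0446[hold]  S*(2)=64.4993
k=1: j=0 S=80.7001 intr=27.3299 cont=30.9129 V=30.9129[hold]; j=1 S=126.3313 intr=0.0000 cont=9.7772 V=9.7772[hold]  S*(1)=-
k=0: j=0 S=100.9700 intr=7.0600 cont=21.0889 V=21.0889[hold]  S*(0)=-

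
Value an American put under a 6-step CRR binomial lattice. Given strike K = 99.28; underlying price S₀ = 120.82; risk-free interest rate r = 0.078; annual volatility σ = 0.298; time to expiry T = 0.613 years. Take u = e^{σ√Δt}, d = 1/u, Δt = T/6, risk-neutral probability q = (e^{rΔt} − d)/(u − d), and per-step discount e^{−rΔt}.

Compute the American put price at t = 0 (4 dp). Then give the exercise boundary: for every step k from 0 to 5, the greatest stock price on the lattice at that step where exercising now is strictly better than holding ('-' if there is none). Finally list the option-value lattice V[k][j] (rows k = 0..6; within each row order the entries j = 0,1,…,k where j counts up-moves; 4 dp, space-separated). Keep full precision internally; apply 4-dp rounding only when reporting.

Δt=0.10217, u=1.09994, d=0.90914, q=0.51814, disc=e^(-rΔt)=0.99206
k=6 terminal: V=max(K-S,0) → 31.0562 16.7389 0.0000 0.0000 0.0000 0.0000 0.0000
k=5: j=0 S=75.0418 intr=24.2382 cont=23.4502 V=24.2382[EX]; j=1 S=90.7899 intr=8.4901 cont=8.0018 V=8.4901[EX]; j=2 S=109.8428 intr=0.0000 cont=0.0000 V=0.0000[hold]; j=3 S=132.8942 intr=0.0000 cont=0.0000 V=0.0000[hold]; j=4 S=160.7830 intr=0.0000 cont=0.0000 V=0.0000[hold]; j=5 S=194.5245 intr=0.0000 cont=0.0000 V=0.0000[hold]  S*(5)=90.7899
k=4: j=0 S=82.5411 intr=16.7389 cont=15.9509 V=16.7389[EX]; j=1 S=99.8630 intr=0.0000 cont=4.0586 V=4.0586[hold]; j=2 S=120.8200 intr=0.0000 cont=0.0000 V=0.0000[hold]; j=3 S=146.1750 intr=0.0000 cont=0.0000 V=0.0000[hold]; j=4 S=176.8509 intr=0.0000 cont=0.0000 V=0.0000[hold]  S*(4)=82.5411
k=3: j=0 S=90.7899 intr=8.4901 cont=10.0880 V=10.0880[hold]; j=1 S=109.8428 intr=0.0000 cont=1.9401 V=1.9401[hold]; j=2 S=132.8942 intr=0.0000 cont=0.0000 V=0.0000[hold]; j=3 S=160.7830 intr=0.0000 cont=0.0000 V=0.0000[hold]  S*(3)=-
k=2: j=0 S=99.8630 intr=0.0000 cont=5.8197 V=5.8197[hold]; j=1 S=120.8200 intr=0.0000 cont=0.9275 V=0.9275[hold]; j=2 S=146.1750 intr=0.0000 cont=0.0000 V=0.0000[hold]  S*(2)=-
k=1: j=0 S=109.8428 intr=0.0000 cont=3.2588 V=3.2588[hold]; j=1 S=132.8942 intr=0.0000 cont=0.4434 V=0.4434[hold]  S*(1)=-
k=0: j=0 S=120.8200 intr=0.0000 cont=1.7857 V=1.7857[hold]  S*(0)=-

price = 1.7857
boundary = - - - - 82.5411 90.7899
tree:
1.7857
3.2588 0.4434
5.8197 0.9275 0.0000
10.0880 1.9401 0.0000 0.0000
16.7389 4.0586 0.0000 0.0000 0.0000
24.2382 8.4901 0.0000 0.0000 0.0000 0.0000
31.0562 16.7389 0.0000 0.0000 0.0000 0.0000 0.0000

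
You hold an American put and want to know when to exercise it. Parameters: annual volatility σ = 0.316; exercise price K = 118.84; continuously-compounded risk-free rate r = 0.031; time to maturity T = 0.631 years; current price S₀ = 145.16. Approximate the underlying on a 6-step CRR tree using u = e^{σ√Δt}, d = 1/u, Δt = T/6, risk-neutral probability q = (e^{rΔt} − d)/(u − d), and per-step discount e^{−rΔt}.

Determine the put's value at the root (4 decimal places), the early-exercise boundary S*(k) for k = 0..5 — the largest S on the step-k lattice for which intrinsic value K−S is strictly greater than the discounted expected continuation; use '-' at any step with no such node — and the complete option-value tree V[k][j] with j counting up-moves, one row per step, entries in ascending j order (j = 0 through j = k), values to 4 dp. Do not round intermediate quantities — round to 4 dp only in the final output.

price = 3.1664
boundary = - - - - 96.3444 106.7410
tree:
3.1664
5.3847 0.8815
8.9656 1.6980 0.0387
14.5029 3.2691 0.0761 0.0000
22.4956 6.2908 0.1498 0.0000 0.0000
31.8797 12.0990 0.2948 0.0000 0.0000 0.0000
40.3497 22.4956 0.5803 0.0000 0.0000 0.0000 0.0000

params: Δt=0.10517 u=1.10791 d=0.90260 q=0.49031 e^(-rΔt)=0.99675
t_6 payoffs: 40.3497 22.4956 0.5803 0.0000 0.0000 0.0000 0.0000
t_5: node(5,0) S=86.9603 payoff=31.8797 vs cont=31.4929 → 31.8797 [stop]  node(5,1) S=106.7410 payoff=12.0990 vs cont=11.7121 → 12.0990 [stop]  node(5,2) S=131.0213 payoff=0.0000 vs cont=0.2948 → 0.2948 [wait]  node(5,3) S=160.8245 payoff=0.0000 vs cont=0.0000 → 0.0000 [wait]  node(5,4) S=197.4070 payoff=0.0000 vs cont=0.0000 → 0.0000 [wait]  node(5,5) S=242.3108 payoff=0.0000 vs cont=0.0000 → 0.0000 [wait]  ⇒ S*(5)=106.7410
t_4: node(4,0) S=96.3444 payoff=22.4956 vs cont=22.1088 → 22.4956 [stop]  node(4,1) S=118.2597 payoff=0.5803 vs cont=6.2908 → 6.2908 [wait]  node(4,2) S=145.1600 payoff=0.0000 vs cont=0.1498 → 0.1498 [wait]  node(4,3) S=178.1793 payoff=0.0000 vs cont=0.0000 → 0.0000 [wait]  node(4,4) S=218.7095 payoff=0.0000 vs cont=0.0000 → 0.0000 [wait]  ⇒ S*(4)=96.3444
t_3: node(3,0) S=106.7410 payoff=12.0990 vs cont=14.5029 → 14.5029 [wait]  node(3,1) S=131.0213 payoff=0.0000 vs cont=3.2691 → 3.2691 [wait]  node(3,2) S=160.8245 payoff=0.0000 vs cont=0.0761 → 0.0761 [wait]  node(3,3) S=197.4070 payoff=0.0000 vs cont=0.0000 → 0.0000 [wait]  ⇒ S*(3)=-
t_2: node(2,0) S=118.2597 payoff=0.5803 vs cont=8.9656 → 8.9656 [wait]  node(2,1) S=145.1600 payoff=0.0000 vs cont=1.6980 → 1.6980 [wait]  node(2,2) S=178.1793 payoff=0.0000 vs cont=0.0387 → 0.0387 [wait]  ⇒ S*(2)=-
t_1: node(1,0) S=131.0213 payoff=0.0000 vs cont=5.3847 → 5.3847 [wait]  node(1,1) S=160.8245 payoff=0.0000 vs cont=0.8815 → 0.8815 [wait]  ⇒ S*(1)=-
t_0: node(0,0) S=145.1600 payoff=0.0000 vs cont=3.1664 → 3.1664 [wait]  ⇒ S*(0)=-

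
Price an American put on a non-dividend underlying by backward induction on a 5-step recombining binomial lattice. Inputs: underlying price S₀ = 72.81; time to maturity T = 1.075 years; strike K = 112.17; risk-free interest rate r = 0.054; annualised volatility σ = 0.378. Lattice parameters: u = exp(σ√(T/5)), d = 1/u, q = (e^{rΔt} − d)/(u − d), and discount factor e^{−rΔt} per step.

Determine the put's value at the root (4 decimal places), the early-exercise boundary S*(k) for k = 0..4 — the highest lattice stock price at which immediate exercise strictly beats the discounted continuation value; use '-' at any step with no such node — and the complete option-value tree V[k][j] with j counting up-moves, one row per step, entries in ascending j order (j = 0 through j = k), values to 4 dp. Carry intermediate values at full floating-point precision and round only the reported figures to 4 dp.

price = 39.3600
boundary = 72.8100 61.1043 72.8100 61.1043 72.8100
tree:
39.3600
51.0657 27.7432
60.8895 39.3600 16.2870
69.1339 51.0657 26.0682 6.4722
76.0529 60.8895 39.3600 12.8246 0.0000
81.8594 69.1339 51.0657 25.4118 0.0000 0.0000

params: Δt=0.21500 u=1.19157 d=0.83923 q=0.48944 e^(-rΔt)=0.98846
t_5 payoffs: 81.8594 69.1339 51.0657 25.4118 0.0000 0.0000
t_4: node(4,0) S=36.1171 payoff=76.0529 vs cont=74.7581 → 76.0529 [stop]  node(4,1) S=51.2805 payoff=60.8895 vs cont=59.5947 → 60.8895 [stop]  node(4,2) S=72.8100 payoff=39.3600 vs cont=38.0652 → 39.3600 [stop]  node(4,3) S=103.3784 payoff=8.7916 vs cont=12.8246 → 12.8246 [wait]  node(4,4) S=146.7806 payoff=0.0000 vs cont=0.0000 → 0.0000 [wait]  ⇒ S*(4)=72.8100
t_3: node(3,0) S=43.0361 payoff=69.1339 vs cont=67.8391 → 69.1339 [stop]  node(3,1) S=61.1043 payoff=51.0657 vs cont=49.7710 → 51.0657 [stop]  node(3,2) S=86.7582 payoff=25.4118 vs cont=26.0682 → 26.0682 [wait]  node(3,3) S=123.1826 payoff=0.0000 vs cont=6.4722 → 6.4722 [wait]  ⇒ S*(3)=61.1043
t_2: node(2,0) S=51.2805 payoff=60.8895 vs cont=59.5947 → 60.8895 [stop]  node(2,1) S=72.8100 payoff=39.3600 vs cont=38.3828 → 39.3600 [stop]  node(2,2) S=103.3784 payoff=8.7916 vs cont=16.2870 → 16.2870 [wait]  ⇒ S*(2)=72.8100
t_1: node(1,0) S=61.1043 payoff=51.0657 vs cont=49.7710 → 51.0657 [stop]  node(1,1) S=86.7582 payoff=25.4118 vs cont=27.7432 → 27.7432 [wait]  ⇒ S*(1)=61.1043
t_0: node(0,0) S=72.8100 payoff=39.3600 vs cont=39.1931 → 39.3600 [stop]  ⇒ S*(0)=72.8100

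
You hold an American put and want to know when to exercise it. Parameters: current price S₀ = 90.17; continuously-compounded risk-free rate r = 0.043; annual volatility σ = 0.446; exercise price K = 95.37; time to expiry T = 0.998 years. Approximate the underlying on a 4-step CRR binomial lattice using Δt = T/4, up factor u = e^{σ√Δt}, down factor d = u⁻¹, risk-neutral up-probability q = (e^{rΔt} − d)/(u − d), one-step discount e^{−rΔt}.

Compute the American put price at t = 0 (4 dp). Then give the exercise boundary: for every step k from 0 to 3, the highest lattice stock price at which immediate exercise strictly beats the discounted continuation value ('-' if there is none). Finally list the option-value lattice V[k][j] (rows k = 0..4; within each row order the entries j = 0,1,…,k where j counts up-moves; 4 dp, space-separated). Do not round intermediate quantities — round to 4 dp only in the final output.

Δt=0.24950, u=1.24954, d=0.80029, q=0.46854, disc=e^(-rΔt)=0.98933
k=4 terminal: V=max(K-S,0) → 58.3822 37.6189 5.2000 0.0000 0.0000
k=3: j=0 S=46.2179 intr=49.1521 cont=48.1344 V=49.1521[EX]; j=1 S=72.1625 intr=23.2075 cont=22.1898 V=23.2075[EX]; j=2 S=112.6712 intr=0.0000 cont=2.7341 V=2.7341[hold]; j=3 S=175.9197 intr=0.0000 cont=0.0000 V=0.0000[hold]  S*(3)=72.1625
k=2: j=0 S=57.7511 intr=37.6189 cont=36.6012 V=37.6189[EX]; j=1 S=90.1700 intr=5.2000 cont=13.4695 V=13.4695[hold]; j=2 S=140.7873 intr=0.0000 cont=1.4375 V=1.4375[hold]  S*(2)=57.7511
k=1: j=0 S=72.1625 intr=23.2075 cont=26.0231 V=26.0231[hold]; j=1 S=112.6712 intr=0.0000 cont=7.7484 V=7.7484[hold]  S*(1)=-
k=0: j=0 S=90.1700 intr=5.2000 cont=17.2743 V=17.2743[hold]  S*(0)=-

price = 17.2743
boundary = - - 57.7511 72.1625
tree:
17.2743
26.0231 7.7484
37.6189 13.4695 1.4375
49.1521 23.2075 2.7341 0.0000
58.3822 37.6189 5.2000 0.0000 0.0000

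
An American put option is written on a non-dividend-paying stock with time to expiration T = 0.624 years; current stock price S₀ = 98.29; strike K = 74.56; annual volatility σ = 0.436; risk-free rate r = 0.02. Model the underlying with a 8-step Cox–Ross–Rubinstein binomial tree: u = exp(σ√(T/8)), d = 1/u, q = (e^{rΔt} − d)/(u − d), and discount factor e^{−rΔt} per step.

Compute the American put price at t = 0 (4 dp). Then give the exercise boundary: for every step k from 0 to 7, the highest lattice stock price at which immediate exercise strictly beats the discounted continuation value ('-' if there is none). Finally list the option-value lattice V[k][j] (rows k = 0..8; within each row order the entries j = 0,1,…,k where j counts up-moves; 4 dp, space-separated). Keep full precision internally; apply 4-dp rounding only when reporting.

price = 3.1702
boundary = - - - - - - 47.3380 53.4679
tree:
3.1702
4.9137 1.2612
7.4418 2.1467 0.2906
10.9551 3.5985 0.5554 0.0000
15.5671 5.9137 1.0616 0.0000 0.0000
21.1611 9.4599 2.0291 0.0000 0.0000 0.0000
27.2220 14.5582 3.8783 0.0000 0.0000 0.0000 0.0000
32.6491 21.0921 7.4128 0.0000 0.0000 0.0000 0.0000 0.0000
37.4541 27.2220 14.1684 0.0000 0.0000 0.0000 0.0000 0.0000 0.0000

Δt=0.07800, u=1.12949, d=0.88535, q=0.47599, disc=e^(-rΔt)=0.99844
k=8 terminal: V=max(K-S,0) → 37.4541 27.2220 14.1684 0.0000 0.0000 0.0000 0.0000 0.0000 0.0000
k=7: j=0 S=41.9109 intr=32.6491 cont=32.5329 V=32.6491[EX]; j=1 S=53.4679 intr=21.0921 cont=20.9759 V=21.0921[EX]; j=2 S=68.2118 intr=6.3482 cont=7.4128 V=7.4128[hold]; j=3 S=87.0214 intr=0.0000 cont=0.0000 V=0.0000[hold]; j=4 S=111.0178 intr=0.0000 cont=0.0000 V=0.0000[hold]; j=5 S=141.6312 intr=0.0000 cont=0.0000 V=0.0000[hold]; j=6 S=180.6864 intr=0.0000 cont=0.0000 V=0.0000[hold]; j=7 S=230.5112 intr=0.0000 cont=0.0000 V=0.0000[hold]  S*(7)=53.4679
k=6: j=0 S=47.3380 intr=27.2220 cont=27.1058 V=27.2220[EX]; j=1 S=60.3916 intr=14.1684 cont=14.5582 V=14.5582[hold]; j=2 S=77.0447 intr=0.0000 cont=3.8783 V=3.8783[hold]; j=3 S=98.2900 intr=0.0000 cont=0.0000 V=0.0000[hold]; j=4 S=125.3937 intr=0.0000 cont=0.0000 V=0.0000[hold]; j=5 S=159.9714 intr=0.0000 cont=0.0000 V=0.0000[hold]; j=6 S=204.0839 intr=0.0000 cont=0.0000 V=0.0000[hold]  S*(6)=47.3380
k=5: j=0 S=53.4679 intr=21.0921 cont=21.1611 V=21.1611[hold]; j=1 S=68.2118 intr=6.3482 cont=9.4599 V=9.4599[hold]; j=2 S=87.0214 intr=0.0000 cont=2.0291 V=2.0291[hold]; j=3 S=111.0178 intr=0.0000 cont=0.0000 V=0.0000[hold]; j=4 S=141.6312 intr=0.0000 cont=0.0000 V=0.0000[hold]; j=5 S=180.6864 intr=0.0000 cont=0.0000 V=0.0000[hold]  S*(5)=-
k=4: j=0 S=60.3916 intr=14.1684 cont=15.5671 V=15.5671[hold]; j=1 S=77.0447 intr=0.0000 cont=5.9137 V=5.9137[hold]; j=2 S=98.2900 intr=0.0000 cont=1.0616 V=1.0616[hold]; j=3 S=125.3937 intr=0.0000 cont=0.0000 V=0.0000[hold]; j=4 S=159.9714 intr=0.0000 cont=0.0000 V=0.0000[hold]  S*(4)=-
k=3: j=0 S=68.2118 intr=6.3482 cont=10.9551 V=10.9551[hold]; j=1 S=87.0214 intr=0.0000 cont=3.5985 V=3.5985[hold]; j=2 S=111.0178 intr=0.0000 cont=0.5554 V=0.5554[hold]; j=3 S=141.6312 intr=0.0000 cont=0.0000 V=0.0000[hold]  S*(3)=-
k=2: j=0 S=77.0447 intr=0.0000 cont=7.4418 V=7.4418[hold]; j=1 S=98.2900 intr=0.0000 cont=2.1467 V=2.1467[hold]; j=2 S=125.3937 intr=0.0000 cont=0.2906 V=0.2906[hold]  S*(2)=-
k=1: j=0 S=87.0214 intr=0.0000 cont=4.9137 V=4.9137[hold]; j=1 S=111.0178 intr=0.0000 cont=1.2612 V=1.2612[hold]  S*(1)=-
k=0: j=0 S=98.2900 intr=0.0000 cont=3.1702 V=3.1702[hold]  S*(0)=-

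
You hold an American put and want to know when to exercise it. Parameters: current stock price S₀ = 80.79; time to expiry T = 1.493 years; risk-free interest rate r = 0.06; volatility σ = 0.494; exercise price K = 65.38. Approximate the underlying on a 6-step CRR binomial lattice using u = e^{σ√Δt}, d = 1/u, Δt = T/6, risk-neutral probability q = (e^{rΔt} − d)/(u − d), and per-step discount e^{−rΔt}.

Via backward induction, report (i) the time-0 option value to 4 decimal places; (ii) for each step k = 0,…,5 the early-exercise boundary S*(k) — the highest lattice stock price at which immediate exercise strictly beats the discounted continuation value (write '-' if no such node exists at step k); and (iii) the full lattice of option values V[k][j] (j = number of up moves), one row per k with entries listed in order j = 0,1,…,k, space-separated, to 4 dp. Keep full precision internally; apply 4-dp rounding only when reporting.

price = 8.9302
boundary = - - - 38.5742 30.1493 38.5742
tree:
8.9302
13.3349 4.2281
19.2877 7.0207 1.2010
26.8058 11.3917 2.2955 0.0000
35.2307 17.8988 4.3873 0.0000 0.0000
41.8156 26.8058 8.3853 0.0000 0.0000 0.0000
46.9622 35.2307 16.0266 0.0000 0.0000 0.0000 0.0000

Δt=0.24883  u=1.27944  d=0.78159  q=0.46892  discount=0.98518
step 6 (expiry): payoffs max(K−S,0) = 46.9622 35.2307 16.0266 0.0000 0.0000 0.0000 0.0000
step 5: (k=5,j=0): S=23.5644, (K−S)⁺=41.8156, hold=40.8467 ⇒ V=41.8156 exercise | (k=5,j=1): S=38.5742, (K−S)⁺=26.8058, hold=25.8369 ⇒ V=26.8058 exercise | (k=5,j=2): S=63.1448, (K−S)⁺=2.2352, hold=8.3853 ⇒ V=8.3853 continue | (k=5,j=3): S=103.3660, (K−S)⁺=0.0000, hold=0.0000 ⇒ V=0.0000 continue | (k=5,j=4): S=169.2069, (K−S)⁺=0.0000, hold=0.0000 ⇒ V=0.0000 continue | (k=5,j=5): S=276.9863, (K−S)⁺=0.0000, hold=0.0000 ⇒ V=0.0000 continue  boundary S*=38.5742
step 4: (k=4,j=0): S=30.1493, (K−S)⁺=35.2307, hold=34.2618 ⇒ V=35.2307 exercise | (k=4,j=1): S=49.3534, (K−S)⁺=16.0266, hold=17.8988 ⇒ V=17.8988 continue | (k=4,j=2): S=80.7900, (K−S)⁺=0.0000, hold=4.3873 ⇒ V=4.3873 continue | (k=4,j=3): S=132.2507, (K−S)⁺=0.0000, hold=0.0000 ⇒ V=0.0000 continue | (k=4,j=4): S=216.4902, (K−S)⁺=0.0000, hold=0.0000 ⇒ V=0.0000 continue  boundary S*=30.1493
step 3: (k=3,j=0): S=38.5742, (K−S)⁺=26.8058, hold=26.7018 ⇒ V=26.8058 exercise | (k=3,j=1): S=63.1448, (K−S)⁺=2.2352, hold=11.3917 ⇒ V=11.3917 continue | (k=3,j=2): S=103.3660, (K−S)⁺=0.0000, hold=2.2955 ⇒ V=2.2955 continue | (k=3,j=3): S=169.2069, (K−S)⁺=0.0000, hold=0.0000 ⇒ V=0.0000 continue  boundary S*=38.5742
step 2: (k=2,j=0): S=49.3534, (K−S)⁺=16.0266, hold=19.2877 ⇒ V=19.2877 continue | (k=2,j=1): S=80.7900, (K−S)⁺=0.0000, hold=7.0207 ⇒ V=7.0207 continue | (k=2,j=2): S=132.2507, (K−S)⁺=0.0000, hold=1.2010 ⇒ V=1.2010 continue  boundary S*=-
step 1: (k=1,j=0): S=63.1448, (K−S)⁺=2.2352, hold=13.3349 ⇒ V=13.3349 continue | (k=1,j=1): S=103.3660, (K−S)⁺=0.0000, hold=4.2281 ⇒ V=4.2281 continue  boundary S*=-
step 0: (k=0,j=0): S=80.7900, (K−S)⁺=0.0000, hold=8.9302 ⇒ V=8.9302 continue  boundary S*=-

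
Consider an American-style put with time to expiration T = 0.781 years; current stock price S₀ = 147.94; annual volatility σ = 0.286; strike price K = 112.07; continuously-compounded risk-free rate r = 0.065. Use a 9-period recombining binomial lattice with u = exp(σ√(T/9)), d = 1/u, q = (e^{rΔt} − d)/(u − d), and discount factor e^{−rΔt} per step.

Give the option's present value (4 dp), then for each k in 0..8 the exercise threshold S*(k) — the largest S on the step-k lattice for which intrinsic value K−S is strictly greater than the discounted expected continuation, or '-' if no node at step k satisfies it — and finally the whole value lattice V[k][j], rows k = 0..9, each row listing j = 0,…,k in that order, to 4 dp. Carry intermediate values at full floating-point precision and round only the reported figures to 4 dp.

price = 1.4055
boundary = - - - - - - 89.2379 97.0820 89.2379
tree:
1.4055
2.3916 0.4829
3.9904 0.8970 0.0943
6.5015 1.6458 0.1945 0.0000
10.2860 2.9730 0.4013 0.0000 0.0000
15.6858 5.2626 0.8278 0.0000 0.0000 0.0000
22.8321 9.0608 1.7075 0.0000 0.0000 0.0000 0.0000
30.0424 14.9880 3.5223 0.0000 0.0000 0.0000 0.0000 0.0000
36.6701 22.8321 7.2658 0.0000 0.0000 0.0000 0.0000 0.0000 0.0000
42.7623 30.0424 14.9880 0.0000 0.0000 0.0000 0.0000 0.0000 0.0000 0.0000

Δt=0.08678, u=1.08790, d=0.91920, q=0.51248, disc=e^(-rΔt)=0.99438
k=9 terminal: V=max(K-S,0) → 42.7623 30.0424 14.9880 0.0000 0.0000 0.0000 0.0000 0.0000 0.0000 0.0000
k=8: j=0 S=75.3999 intr=36.6701 cont=36.0397 V=36.6701[EX]; j=1 S=89.2379 intr=22.8321 cont=22.2017 V=22.8321[EX]; j=2 S=105.6156 intr=6.4544 cont=7.2658 V=7.2658[hold]; j=3 S=124.9991 intr=0.0000 cont=0.0000 V=0.0000[hold]; j=4 S=147.9400 intr=0.0000 cont=0.0000 V=0.0000[hold]; j=5 S=175.0912 intr=0.0000 cont=0.0000 V=0.0000[hold]; j=6 S=207.2254 intr=0.0000 cont=0.0000 V=0.0000[hold]; j=7 S=245.2571 intr=0.0000 cont=0.0000 V=0.0000[hold]; j=8 S=290.2688 intr=0.0000 cont=0.0000 V=0.0000[hold]  S*(8)=89.2379
k=7: j=0 S=82.0276 intr=30.0424 cont=29.4120 V=30.0424[EX]; j=1 S=97.0820 intr=14.9880 cont=14.7711 V=14.9880[EX]; j=2 S=114.8994 intr=0.0000 cont=3.5223 V=3.5223[hold]; j=3 S=135.9866 intr=0.0000 cont=0.0000 V=0.0000[hold]; j=4 S=160.9441 intr=0.0000 cont=0.0000 V=0.0000[hold]; j=5 S=190.4819 intr=0.0000 cont=0.0000 V=0.0000[hold]; j=6 S=225.4407 intr=0.0000 cont=0.0000 V=0.0000[hold]; j=7 S=266.8155 intr=0.0000 cont=0.0000 V=0.0000[hold]  S*(7)=97.0820
k=6: j=0 S=89.2379 intr=22.8321 cont=22.2017 V=22.8321[EX]; j=1 S=105.6156 intr=6.4544 cont=9.0608 V=9.0608[hold]; j=2 S=124.9991 intr=0.0000 cont=1.7075 V=1.7075[hold]; j=3 S=147.9400 intr=0.0000 cont=0.0000 V=0.0000[hold]; j=4 S=175.0912 intr=0.0000 cont=0.0000 V=0.0000[hold]; j=5 S=207.2254 intr=0.0000 cont=0.0000 V=0.0000[hold]; j=6 S=245.2571 intr=0.0000 cont=0.0000 V=0.0000[hold]  S*(6)=89.2379
k=5: j=0 S=97.0820 intr=14.9880 cont=15.6858 V=15.6858[hold]; j=1 S=114.8994 intr=0.0000 cont=5.2626 V=5.2626[hold]; j=2 S=135.9866 intr=0.0000 cont=0.8278 V=0.8278[hold]; j=3 S=160.9441 intr=0.0000 cont=0.0000 V=0.0000[hold]; j=4 S=190.4819 intr=0.0000 cont=0.0000 V=0.0000[hold]; j=5 S=225.4407 intr=0.0000 cont=0.0000 V=0.0000[hold]  S*(5)=-
k=4: j=0 S=105.6156 intr=6.4544 cont=10.2860 V=10.2860[hold]; j=1 S=124.9991 intr=0.0000 cont=2.9730 V=2.9730[hold]; j=2 S=147.9400 intr=0.0000 cont=0.4013 V=0.4013[hold]; j=3 S=175.0912 intr=0.0000 cont=0.0000 V=0.0000[hold]; j=4 S=207.2254 intr=0.0000 cont=0.0000 V=0.0000[hold]  S*(4)=-
k=3: j=0 S=114.8994 intr=0.0000 cont=6.5015 V=6.5015[hold]; j=1 S=135.9866 intr=0.0000 cont=1.6458 V=1.6458[hold]; j=2 S=160.9441 intr=0.0000 cont=0.1945 V=0.1945[hold]; j=3 S=190.4819 intr=0.0000 cont=0.0000 V=0.0000[hold]  S*(3)=-
k=2: j=0 S=124.9991 intr=0.0000 cont=3.9904 V=3.9904[hold]; j=1 S=147.9400 intr=0.0000 cont=0.8970 V=0.8970[hold]; j=2 S=175.0912 intr=0.0000 cont=0.0943 V=0.0943[hold]  S*(2)=-
k=1: j=0 S=135.9866 intr=0.0000 cont=2.3916 V=2.3916[hold]; j=1 S=160.9441 intr=0.0000 cont=0.4829 V=0.4829[hold]  S*(1)=-
k=0: j=0 S=147.9400 intr=0.0000 cont=1.4055 V=1.4055[hold]  S*(0)=-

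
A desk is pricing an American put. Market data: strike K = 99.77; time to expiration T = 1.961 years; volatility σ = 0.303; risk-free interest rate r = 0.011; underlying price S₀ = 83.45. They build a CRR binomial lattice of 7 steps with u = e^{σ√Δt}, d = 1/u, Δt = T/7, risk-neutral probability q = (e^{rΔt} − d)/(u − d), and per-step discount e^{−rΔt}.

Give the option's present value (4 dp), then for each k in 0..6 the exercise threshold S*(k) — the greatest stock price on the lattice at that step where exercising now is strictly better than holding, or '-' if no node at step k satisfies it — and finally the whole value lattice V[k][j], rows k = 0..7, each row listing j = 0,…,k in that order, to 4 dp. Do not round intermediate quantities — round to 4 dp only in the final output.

price = 23.5142
boundary = - - - 51.5797 60.5519 71.0848 83.4500
tree:
23.5142
31.0095 15.2022
39.4462 21.6832 7.9812
48.1903 29.8282 12.6252 2.7877
55.8331 39.2181 19.4175 5.0357 0.2667
62.3434 48.1903 28.6852 9.0765 0.5044 0.0000
67.8891 55.8331 39.2181 16.3200 0.9539 0.0000 0.0000
72.6130 62.3434 48.1903 28.6852 1.8039 0.0000 0.0000 0.0000

params: Δt=0.28014 u=1.17395 d=0.85183 q=0.46957 e^(-rΔt)=0.99692
t_7 payoffs: 72.6130 62.3434 48.1903 28.6852 1.8039 0.0000 0.0000 0.0000
t_6: node(6,0) S=31.8809 payoff=67.8891 vs cont=67.5821 → 67.8891 [stop]  node(6,1) S=43.9369 payoff=55.8331 vs cont=55.5261 → 55.8331 [stop]  node(6,2) S=60.5519 payoff=39.2181 vs cont=38.9111 → 39.2181 [stop]  node(6,3) S=83.4500 payoff=16.3200 vs cont=16.0130 → 16.3200 [stop]  node(6,4) S=115.0072 payoff=0.0000 vs cont=0.9539 → 0.9539 [wait]  node(6,5) S=158.4979 payoff=0.0000 vs cont=0.0000 → 0.0000 [wait]  node(6,6) S=218.4349 payoff=0.0000 vs cont=0.0000 → 0.0000 [wait]  ⇒ S*(6)=83.4500
t_5: node(5,0) S=37.4266 payoff=62.3434 vs cont=62.0365 → 62.3434 [stop]  node(5,1) S=51.5797 payoff=48.1903 vs cont=47.8834 → 48.1903 [stop]  node(5,2) S=71.0848 payoff=28.6852 vs cont=28.3782 → 28.6852 [stop]  node(5,3) S=97.9661 payoff=1.8039 vs cont=9.0765 → 9.0765 [wait]  node(5,4) S=135.0126 payoff=0.0000 vs cont=0.5044 → 0.5044 [wait]  node(5,5) S=186.0685 payoff=0.0000 vs cont=0.0000 → 0.0000 [wait]  ⇒ S*(5)=71.0848
t_4: node(4,0) S=43.9369 payoff=55.8331 vs cont=55.5261 → 55.8331 [stop]  node(4,1) S=60.5519 payoff=39.2181 vs cont=38.9111 → 39.2181 [stop]  node(4,2) S=83.4500 payoff=16.3200 vs cont=19.4175 → 19.4175 [wait]  node(4,3) S=115.0072 payoff=0.0000 vs cont=5.0357 → 5.0357 [wait]  node(4,4) S=158.4979 payoff=0.0000 vs cont=0.2667 → 0.2667 [wait]  ⇒ S*(4)=60.5519
t_3: node(3,0) S=51.5797 payoff=48.1903 vs cont=47.8834 → 48.1903 [stop]  node(3,1) S=71.0848 payoff=28.6852 vs cont=29.8282 → 29.8282 [wait]  node(3,2) S=97.9661 payoff=1.8039 vs cont=12.6252 → 12.6252 [wait]  node(3,3) S=135.0126 payoff=0.0000 vs cont=2.7877 → 2.7877 [wait]  ⇒ S*(3)=51.5797
t_2: node(2,0) S=60.5519 payoff=39.2181 vs cont=39.4462 → 39.4462 [wait]  node(2,1) S=83.4500 payoff=16.3200 vs cont=21.6832 → 21.6832 [wait]  node(2,2) S=115.0072 payoff=0.0000 vs cont=7.9812 → 7.9812 [wait]  ⇒ S*(2)=-
t_1: node(1,0) S=71.0848 payoff=28.6852 vs cont=31.0095 → 31.0095 [wait]  node(1,1) S=97.9661 payoff=1.8039 vs cont=15.2022 → 15.2022 [wait]  ⇒ S*(1)=-
t_0: node(0,0) S=83.4500 payoff=16.3200 vs cont=23.5142 → 23.5142 [wait]  ⇒ S*(0)=-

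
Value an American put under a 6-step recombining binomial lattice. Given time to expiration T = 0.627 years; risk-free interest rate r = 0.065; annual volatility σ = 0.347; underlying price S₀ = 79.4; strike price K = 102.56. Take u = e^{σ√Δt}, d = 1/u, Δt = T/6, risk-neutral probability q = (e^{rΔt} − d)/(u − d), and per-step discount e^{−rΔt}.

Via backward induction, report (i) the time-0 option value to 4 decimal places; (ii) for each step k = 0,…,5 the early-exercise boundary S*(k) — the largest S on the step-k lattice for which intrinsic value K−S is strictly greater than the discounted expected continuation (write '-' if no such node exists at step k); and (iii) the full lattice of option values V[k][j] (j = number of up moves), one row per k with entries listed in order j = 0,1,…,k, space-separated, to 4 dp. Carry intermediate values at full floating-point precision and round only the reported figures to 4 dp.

price = 23.7248
boundary = - 70.9748 63.4437 70.9748 79.4000 88.8253
tree:
23.7248
31.5852 16.2585
39.1163 23.2110 9.5904
45.8483 31.5852 15.2285 4.1342
51.8660 39.1163 23.1600 7.5763 0.7797
57.2452 45.8483 31.5852 13.7347 1.5772 0.0000
62.0535 51.8660 39.1163 23.1600 3.1906 0.0000 0.0000

Δt=0.10450, u=1.11871, d=0.89389, q=0.50230, disc=e^(-rΔt)=0.99323
k=6 terminal: V=max(K-S,0) → 62.0535 51.8660 39.1163 23.1600 3.1906 0.0000 0.0000
k=5: j=0 S=45.3148 intr=57.2452 cont=56.5509 V=57.2452[EX]; j=1 S=56.7117 intr=45.8483 cont=45.1541 V=45.8483[EX]; j=2 S=70.9748 intr=31.5852 cont=30.8909 V=31.5852[EX]; j=3 S=88.8253 intr=13.7347 cont=13.0405 V=13.7347[EX]; j=4 S=111.1651 intr=0.0000 cont=1.5772 V=1.5772[hold]; j=5 S=139.1236 intr=0.0000 cont=0.0000 V=0.0000[hold]  S*(5)=88.8253
k=4: j=0 S=50.6940 intr=51.8660 cont=51.1717 V=51.8660[EX]; j=1 S=63.4437 intr=39.1163 cont=38.4220 V=39.1163[EX]; j=2 S=79.4000 intr=23.1600 cont=22.4657 V=23.1600[EX]; j=3 S=99.3694 intr=3.1906 cont=7.5763 V=7.5763[hold]; j=4 S=124.3611 intr=0.0000 cont=0.7797 V=0.7797[hold]  S*(4)=79.4000
k=3: j=0 S=56.7117 intr=45.8483 cont=45.1541 V=45.8483[EX]; j=1 S=70.9748 intr=31.5852 cont=30.8909 V=31.5852[EX]; j=2 S=88.8253 intr=13.7347 cont=15.2285 V=15.2285[hold]; j=3 S=111.1651 intr=0.0000 cont=4.1342 V=4.1342[hold]  S*(3)=70.9748
k=2: j=0 S=63.4437 intr=39.1163 cont=38.4220 V=39.1163[EX]; j=1 S=79.4000 intr=23.1600 cont=23.2110 V=23.2110[hold]; j=2 S=99.3694 intr=3.1906 cont=9.5904 V=9.5904[hold]  S*(2)=63.4437
k=1: j=0 S=70.9748 intr=31.5852 cont=30.9163 V=31.5852[EX]; j=1 S=88.8253 intr=13.7347 cont=16.2585 V=16.2585[hold]  S*(1)=70.9748
k=0: j=0 S=79.4000 intr=23.1600 cont=23.7248 V=23.7248[hold]  S*(0)=-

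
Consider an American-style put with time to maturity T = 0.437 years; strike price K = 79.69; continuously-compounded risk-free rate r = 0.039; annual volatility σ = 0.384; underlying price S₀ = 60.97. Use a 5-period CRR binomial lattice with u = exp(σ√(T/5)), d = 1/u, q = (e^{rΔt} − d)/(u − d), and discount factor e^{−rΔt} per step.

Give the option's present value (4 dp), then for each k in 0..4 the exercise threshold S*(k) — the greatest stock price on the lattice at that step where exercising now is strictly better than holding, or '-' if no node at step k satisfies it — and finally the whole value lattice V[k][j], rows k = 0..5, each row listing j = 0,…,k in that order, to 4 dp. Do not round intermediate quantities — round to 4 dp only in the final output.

Δt=0.08740  u=1.12022  d=0.89268  q=0.48666  discount=0.99660
step 5 (expiry): payoffs max(K−S,0) = 45.1277 36.3182 25.2631 11.3903 0.0000 0.0000
step 4: (k=4,j=0): S=38.7173, (K−S)⁺=40.9727, hold=40.7015 ⇒ V=40.9727 exercise | (k=4,j=1): S=48.5859, (K−S)⁺=31.1041, hold=30.8329 ⇒ V=31.1041 exercise | (k=4,j=2): S=60.9700, (K−S)⁺=18.7200, hold=18.4488 ⇒ V=18.7200 exercise | (k=4,j=3): S=76.5106, (K−S)⁺=3.1794, hold=5.8272 ⇒ V=5.8272 continue | (k=4,j=4): S=96.0124, (K−S)⁺=0.0000, hold=0.0000 ⇒ V=0.0000 continue  boundary S*=60.9700
step 3: (k=3,j=0): S=43.3718, (K−S)⁺=36.3182, hold=36.0470 ⇒ V=36.3182 exercise | (k=3,j=1): S=54.4269, (K−S)⁺=25.2631, hold=24.9920 ⇒ V=25.2631 exercise | (k=3,j=2): S=68.2997, (K−S)⁺=11.3903, hold=12.4033 ⇒ V=12.4033 continue | (k=3,j=3): S=85.7086, (K−S)⁺=0.0000, hold=2.9812 ⇒ V=2.9812 continue  boundary S*=54.4269
step 2: (k=2,j=0): S=48.5859, (K−S)⁺=31.1041, hold=30.8329 ⇒ V=31.1041 exercise | (k=2,j=1): S=60.9700, (K−S)⁺=18.7200, hold=18.9402 ⇒ V=18.9402 continue | (k=2,j=2): S=76.5106, (K−S)⁺=3.1794, hold=7.7914 ⇒ V=7.7914 continue  boundary S*=48.5859
step 1: (k=1,j=0): S=54.4269, (K−S)⁺=25.2631, hold=25.0987 ⇒ V=25.2631 exercise | (k=1,j=1): S=68.2997, (K−S)⁺=11.3903, hold=13.4686 ⇒ V=13.4686 continue  boundary S*=54.4269
step 0: (k=0,j=0): S=60.9700, (K−S)⁺=18.7200, hold=19.4568 ⇒ V=19.4568 continue  boundary S*=-

price = 19.4568
boundary = - 54.4269 48.5859 54.4269 60.9700
tree:
19.4568
25.2631 13.4686
31.1041 18.9402 7.7914
36.3182 25.2631 12.4033 2.9812
40.9727 31.1041 18.7200 5.8272 0.0000
45.1277 36.3182 25.2631 11.3903 0.0000 0.0000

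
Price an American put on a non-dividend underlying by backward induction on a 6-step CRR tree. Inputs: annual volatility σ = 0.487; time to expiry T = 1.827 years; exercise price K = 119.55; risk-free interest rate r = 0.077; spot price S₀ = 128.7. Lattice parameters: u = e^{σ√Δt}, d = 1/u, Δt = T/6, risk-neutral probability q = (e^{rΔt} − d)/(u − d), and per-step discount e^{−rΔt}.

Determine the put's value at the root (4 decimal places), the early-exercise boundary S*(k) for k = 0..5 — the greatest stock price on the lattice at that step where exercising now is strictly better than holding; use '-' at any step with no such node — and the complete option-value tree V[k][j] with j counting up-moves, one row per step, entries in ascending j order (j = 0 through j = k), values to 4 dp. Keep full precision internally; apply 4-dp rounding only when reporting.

price = 20.4974
boundary = - - - 57.4711 75.1898 57.4711
tree:
20.4974
30.8591 10.1487
44.7979 17.1009 3.0257
62.0789 28.0663 5.9207 0.0000
75.6222 44.3602 11.5854 0.0000 0.0000
85.9739 62.0789 22.6701 0.0000 0.0000 0.0000
93.8862 75.6222 44.3602 0.0000 0.0000 0.0000 0.0000

Δt=0.30450, u=1.30831, d=0.76435, q=0.47683, disc=e^(-rΔt)=0.97683
k=6 terminal: V=max(K-S,0) → 93.8862 75.6222 44.3602 0.0000 0.0000 0.0000 0.0000
k=5: j=0 S=33.5761 intr=85.9739 cont=83.2035 V=85.9739[EX]; j=1 S=57.4711 intr=62.0789 cont=59.3085 V=62.0789[EX]; j=2 S=98.3714 intr=21.1786 cont=22.6701 V=22.6701[hold]; j=3 S=168.3791 intr=0.0000 cont=0.0000 V=0.0000[hold]; j=4 S=288.2091 intr=0.0000 cont=0.0000 V=0.0000[hold]; j=5 S=493.3180 intr=0.0000 cont=0.0000 V=0.0000[hold]  S*(5)=57.4711
k=4: j=0 S=43.9278 intr=75.6222 cont=72.8517 V=75.6222[EX]; j=1 S=75.1898 intr=44.3602 cont=42.2844 V=44.3602[EX]; j=2 S=128.7000 intr=0.0000 cont=11.5854 V=11.5854[hold]; j=3 S=220.2916 intr=0.0000 cont=0.0000 V=0.0000[hold]; j=4 S=377.0659 intr=0.0000 cont=0.0000 V=0.0000[hold]  S*(4)=75.1898
k=3: j=0 S=57.4711 intr=62.0789 cont=59.3085 V=62.0789[EX]; j=1 S=98.3714 intr=21.1786 cont=28.0663 V=28.0663[hold]; j=2 S=168.3791 intr=0.0000 cont=5.9207 V=5.9207[hold]; j=3 S=288.2091 intr=0.0000 cont=0.0000 V=0.0000[hold]  S*(3)=57.4711
k=2: j=0 S=75.1898 intr=44.3602 cont=44.7979 V=44.7979[hold]; j=1 S=128.7000 intr=0.0000 cont=17.1009 V=17.1009[hold]; j=2 S=220.2916 intr=0.0000 cont=3.0257 V=3.0257[hold]  S*(2)=-
k=1: j=0 S=98.3714 intr=21.1786 cont=30.8591 V=30.8591[hold]; j=1 S=168.3791 intr=0.0000 cont=10.1487 V=10.1487[hold]  S*(1)=-
k=0: j=0 S=128.7000 intr=0.0000 cont=20.4974 V=20.4974[hold]  S*(0)=-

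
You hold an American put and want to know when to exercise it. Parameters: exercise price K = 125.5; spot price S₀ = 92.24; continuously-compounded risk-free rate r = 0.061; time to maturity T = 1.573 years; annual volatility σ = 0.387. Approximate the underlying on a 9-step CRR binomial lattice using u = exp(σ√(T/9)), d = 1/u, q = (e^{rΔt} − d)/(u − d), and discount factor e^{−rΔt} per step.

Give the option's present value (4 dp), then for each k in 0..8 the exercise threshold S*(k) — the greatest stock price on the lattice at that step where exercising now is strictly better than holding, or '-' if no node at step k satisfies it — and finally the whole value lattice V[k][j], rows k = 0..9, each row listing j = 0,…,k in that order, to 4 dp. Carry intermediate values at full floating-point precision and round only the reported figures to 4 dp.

price = 36.4508
boundary = - 78.4611 66.7405 78.4611 66.7405 78.4611 66.7405 78.4611 92.2400
tree:
36.4508
47.0389 26.3386
58.7595 35.7503 17.2179
68.7293 47.0389 24.9013 9.6790
77.2097 58.7595 34.8667 15.1793 4.2245
84.4234 68.7293 47.0389 23.0884 7.3635 1.0835
90.5594 77.2097 58.7595 33.7859 12.5727 2.1583 0.0000
95.7789 84.4234 68.7293 47.0389 20.8709 4.2995 0.0000 0.0000
100.2187 90.5594 77.2097 58.7595 33.2600 8.5648 0.0000 0.0000 0.0000
103.9952 95.7789 84.4234 68.7293 47.0389 17.0613 0.0000 0.0000 0.0000 0.0000

Δt=0.17478, u=1.17561, d=0.85062, q=0.49262, disc=e^(-rΔt)=0.98940
k=9 terminal: V=max(K-S,0) → 103.9952 95.7789 84.4234 68.7293 47.0389 17.0613 0.0000 0.0000 0.0000 0.0000
k=8: j=0 S=25.2813 intr=100.2187 cont=98.8878 V=100.2187[EX]; j=1 S=34.9406 intr=90.5594 cont=89.2285 V=90.5594[EX]; j=2 S=48.2903 intr=77.2097 cont=75.8788 V=77.2097[EX]; j=3 S=66.7405 intr=58.7595 cont=57.4286 V=58.7595[EX]; j=4 S=92.2400 intr=33.2600 cont=31.9291 V=33.2600[EX]; j=5 S=127.4821 intr=0.0000 cont=8.5648 V=8.5648[hold]; j=6 S=176.1890 intr=0.0000 cont=0.0000 V=0.0000[hold]; j=7 S=243.5054 intr=0.0000 cont=0.0000 V=0.0000[hold]; j=8 S=336.5413 intr=0.0000 cont=0.0000 V=0.0000[hold]  S*(8)=92.2400
k=7: j=0 S=29.7211 intr=95.7789 cont=94.4480 V=95.7789[EX]; j=1 S=41.0766 intr=84.4234 cont=83.0925 V=84.4234[EX]; j=2 S=56.7707 intr=68.7293 cont=67.3983 V=68.7293[EX]; j=3 S=78.4611 intr=47.0389 cont=45.7080 V=47.0389[EX]; j=4 S=108.4387 intr=17.0613 cont=20.8709 V=20.8709[hold]; j=5 S=149.8697 intr=0.0000 cont=4.2995 V=4.2995[hold]; j=6 S=207.1304 intr=0.0000 cont=0.0000 V=0.0000[hold]; j=7 S=286.2685 intr=0.0000 cont=0.0000 V=0.0000[hold]  S*(7)=78.4611
k=6: j=0 S=34.9406 intr=90.5594 cont=89.2285 V=90.5594[EX]; j=1 S=48.2903 intr=77.2097 cont=75.8788 V=77.2097[EX]; j=2 S=66.7405 intr=58.7595 cont=57.4286 V=58.7595[EX]; j=3 S=92.2400 intr=33.2600 cont=33.7859 V=33.7859[hold]; j=4 S=127.4821 intr=0.0000 cont=12.5727 V=12.5727[hold]; j=5 S=176.1890 intr=0.0000 cont=2.1583 V=2.1583[hold]; j=6 S=243.5054 intr=0.0000 cont=0.0000 V=0.0000[hold]  S*(6)=66.7405
k=5: j=0 S=41.0766 intr=84.4234 cont=83.0925 V=84.4234[EX]; j=1 S=56.7707 intr=68.7293 cont=67.3983 V=68.7293[EX]; j=2 S=78.4611 intr=47.0389 cont=45.9643 V=47.0389[EX]; j=3 S=108.4387 intr=17.0613 cont=23.0884 V=23.0884[hold]; j=4 S=149.8697 intr=0.0000 cont=7.3635 V=7.3635[hold]; j=5 S=207.1304 intr=0.0000 cont=1.0835 V=1.0835[hold]  S*(5)=78.4611
k=4: j=0 S=48.2903 intr=77.2097 cont=75.8788 V=77.2097[EX]; j=1 S=66.7405 intr=58.7595 cont=57.4286 V=58.7595[EX]; j=2 S=92.2400 intr=33.2600 cont=34.8667 V=34.8667[hold]; j=3 S=127.4821 intr=0.0000 cont=15.1793 V=15.1793[hold]; j=4 S=176.1890 intr=0.0000 cont=4.2245 V=4.2245[hold]  S*(4)=66.7405
k=3: j=0 S=56.7707 intr=68.7293 cont=67.3983 V=68.7293[EX]; j=1 S=78.4611 intr=47.0389 cont=46.4911 V=47.0389[EX]; j=2 S=108.4387 intr=17.0613 cont=24.9013 V=24.9013[hold]; j=3 S=149.8697 intr=0.0000 cont=9.6790 V=9.6790[hold]  S*(3)=78.4611
k=2: j=0 S=66.7405 intr=58.7595 cont=57.4286 V=58.7595[EX]; j=1 S=92.2400 intr=33.2600 cont=35.7503 V=35.7503[hold]; j=2 S=127.4821 intr=0.0000 cont=17.2179 V=17.2179[hold]  S*(2)=66.7405
k=1: j=0 S=78.4611 intr=47.0389 cont=46.9218 V=47.0389[EX]; j=1 S=108.4387 intr=17.0613 cont=26.3386 V=26.3386[hold]  S*(1)=78.4611
k=0: j=0 S=92.2400 intr=33.2600 cont=36.4508 V=36.4508[hold]  S*(0)=-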